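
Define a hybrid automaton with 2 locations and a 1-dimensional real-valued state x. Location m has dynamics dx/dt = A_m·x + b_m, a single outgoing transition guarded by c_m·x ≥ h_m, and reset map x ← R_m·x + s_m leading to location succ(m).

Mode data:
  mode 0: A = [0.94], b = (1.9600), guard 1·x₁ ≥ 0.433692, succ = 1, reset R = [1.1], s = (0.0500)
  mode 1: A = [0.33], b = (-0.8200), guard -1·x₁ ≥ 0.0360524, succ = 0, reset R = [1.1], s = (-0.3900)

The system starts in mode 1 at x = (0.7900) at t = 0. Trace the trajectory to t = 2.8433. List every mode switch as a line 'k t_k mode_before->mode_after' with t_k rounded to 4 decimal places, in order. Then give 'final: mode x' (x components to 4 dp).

Mode 1: guard c·x = 0.0361 hit at Δt = 1.2031 (t = 1.2031), x⁻ = (-0.0361) → reset → x⁺ = (-0.4297), jump to mode 0
Mode 0: guard c·x = 0.4337 hit at Δt = 0.4465 (t = 1.6496), x⁻ = (0.4337) → reset → x⁺ = (0.5271), jump to mode 1
Mode 1: guard c·x = 0.0361 hit at Δt = 0.7661 (t = 2.4157), x⁻ = (-0.0361) → reset → x⁺ = (-0.4297), jump to mode 0
Mode 0: flow for 0.4276 to horizon, guard not reached → x = (0.3894)

1 1.2031 1->0
2 1.6496 0->1
3 2.4157 1->0
final: 0 0.3894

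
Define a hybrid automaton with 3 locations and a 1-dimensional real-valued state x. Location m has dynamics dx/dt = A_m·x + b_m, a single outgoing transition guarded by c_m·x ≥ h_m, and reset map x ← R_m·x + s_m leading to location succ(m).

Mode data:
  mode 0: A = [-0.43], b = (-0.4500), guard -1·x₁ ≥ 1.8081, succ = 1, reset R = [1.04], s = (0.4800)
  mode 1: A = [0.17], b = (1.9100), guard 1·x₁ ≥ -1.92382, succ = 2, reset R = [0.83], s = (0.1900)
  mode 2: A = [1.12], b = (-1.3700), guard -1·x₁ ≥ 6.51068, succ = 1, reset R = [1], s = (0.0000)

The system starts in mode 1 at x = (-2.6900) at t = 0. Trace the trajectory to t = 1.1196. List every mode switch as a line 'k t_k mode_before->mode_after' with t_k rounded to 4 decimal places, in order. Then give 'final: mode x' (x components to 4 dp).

Mode 1: guard c·x = -1.9238 hit at Δt = 0.5051 (t = 0.5051), x⁻ = (-1.9238) → reset → x⁺ = (-1.4068), jump to mode 2
Mode 2: flow for 0.6145 to horizon, guard not reached → x = (-4.0110)

1 0.5051 1->2
final: 2 -4.0110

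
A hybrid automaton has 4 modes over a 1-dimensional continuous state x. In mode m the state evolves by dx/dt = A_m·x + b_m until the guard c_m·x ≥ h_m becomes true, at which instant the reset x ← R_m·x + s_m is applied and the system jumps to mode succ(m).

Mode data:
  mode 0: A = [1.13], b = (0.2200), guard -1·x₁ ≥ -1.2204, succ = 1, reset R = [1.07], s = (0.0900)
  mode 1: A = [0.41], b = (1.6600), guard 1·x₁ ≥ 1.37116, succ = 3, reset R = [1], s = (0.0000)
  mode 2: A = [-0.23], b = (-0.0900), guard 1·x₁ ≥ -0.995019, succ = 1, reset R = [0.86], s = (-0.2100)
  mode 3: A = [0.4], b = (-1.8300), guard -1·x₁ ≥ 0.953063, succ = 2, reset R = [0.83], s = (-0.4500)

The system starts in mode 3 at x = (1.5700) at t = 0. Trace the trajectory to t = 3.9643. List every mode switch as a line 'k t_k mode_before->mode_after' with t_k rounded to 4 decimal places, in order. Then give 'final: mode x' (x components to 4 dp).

Mode 3: guard c·x = 0.9531 hit at Δt = 1.5239 (t = 1.5239), x⁻ = (-0.9531) → reset → x⁺ = (-1.2410), jump to mode 2
Mode 2: guard c·x = -0.9950 hit at Δt = 1.4862 (t = 3.0101), x⁻ = (-0.9950) → reset → x⁺ = (-1.0657), jump to mode 1
Mode 1: flow for 0.9542 to horizon, guard not reached → x = (0.3625)

1 1.5239 3->2
2 3.0101 2->1
final: 1 0.3625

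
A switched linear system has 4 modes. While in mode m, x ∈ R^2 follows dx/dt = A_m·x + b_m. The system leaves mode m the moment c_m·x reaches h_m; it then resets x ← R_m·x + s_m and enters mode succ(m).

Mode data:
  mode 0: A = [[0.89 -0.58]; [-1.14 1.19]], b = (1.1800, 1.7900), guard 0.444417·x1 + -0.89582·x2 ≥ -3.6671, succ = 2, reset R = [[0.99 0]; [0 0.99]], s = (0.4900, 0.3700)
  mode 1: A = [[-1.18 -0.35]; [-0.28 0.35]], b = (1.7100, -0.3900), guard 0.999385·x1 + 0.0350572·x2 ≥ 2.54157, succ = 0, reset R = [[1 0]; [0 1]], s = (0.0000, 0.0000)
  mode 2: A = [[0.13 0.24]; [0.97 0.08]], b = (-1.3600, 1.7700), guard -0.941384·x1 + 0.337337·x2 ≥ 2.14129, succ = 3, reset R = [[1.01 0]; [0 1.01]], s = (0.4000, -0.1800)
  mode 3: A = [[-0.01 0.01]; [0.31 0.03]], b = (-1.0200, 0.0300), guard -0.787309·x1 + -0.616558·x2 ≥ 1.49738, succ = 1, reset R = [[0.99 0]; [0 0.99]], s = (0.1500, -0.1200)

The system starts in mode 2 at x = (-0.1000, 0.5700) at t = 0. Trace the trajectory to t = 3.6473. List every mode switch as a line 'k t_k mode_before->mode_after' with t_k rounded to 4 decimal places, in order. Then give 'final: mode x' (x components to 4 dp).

Mode 2: guard c·x = 2.1413 hit at Δt = 1.3025 (t = 1.3025), x⁻ = (-1.5788, 1.9417) → reset → x⁺ = (-1.1946, 1.7812), jump to mode 3
Mode 3: guard c·x = 1.4974 hit at Δt = 1.5028 (t = 2.8053), x⁻ = (-2.6766, 0.9893) → reset → x⁺ = (-2.4999, 0.8594), jump to mode 1
Mode 1: flow for 0.8420 to horizon, guard not reached → x = (-0.2072, 1.1056)

1 1.3025 2->3
2 2.8053 3->1
final: 1 -0.2072 1.1056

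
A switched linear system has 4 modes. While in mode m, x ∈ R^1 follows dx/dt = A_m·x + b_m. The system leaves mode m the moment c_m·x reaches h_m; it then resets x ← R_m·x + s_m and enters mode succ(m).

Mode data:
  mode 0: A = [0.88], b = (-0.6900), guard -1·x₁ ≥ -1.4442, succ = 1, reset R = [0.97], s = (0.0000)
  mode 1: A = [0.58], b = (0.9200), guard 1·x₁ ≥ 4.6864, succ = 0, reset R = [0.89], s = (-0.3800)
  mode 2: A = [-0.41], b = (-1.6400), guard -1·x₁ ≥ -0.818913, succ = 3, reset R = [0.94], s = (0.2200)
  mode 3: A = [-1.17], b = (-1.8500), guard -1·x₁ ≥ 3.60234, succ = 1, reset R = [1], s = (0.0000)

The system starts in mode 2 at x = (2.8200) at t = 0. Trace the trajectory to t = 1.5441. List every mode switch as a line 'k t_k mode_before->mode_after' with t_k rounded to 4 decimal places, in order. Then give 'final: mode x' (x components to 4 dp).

Mode 2: guard c·x = -0.8189 hit at Δt = 0.8471 (t = 0.8471), x⁻ = (0.8189) → reset → x⁺ = (0.9898), jump to mode 3
Mode 3: flow for 0.6970 to horizon, guard not reached → x = (-0.4437)

1 0.8471 2->3
final: 3 -0.4437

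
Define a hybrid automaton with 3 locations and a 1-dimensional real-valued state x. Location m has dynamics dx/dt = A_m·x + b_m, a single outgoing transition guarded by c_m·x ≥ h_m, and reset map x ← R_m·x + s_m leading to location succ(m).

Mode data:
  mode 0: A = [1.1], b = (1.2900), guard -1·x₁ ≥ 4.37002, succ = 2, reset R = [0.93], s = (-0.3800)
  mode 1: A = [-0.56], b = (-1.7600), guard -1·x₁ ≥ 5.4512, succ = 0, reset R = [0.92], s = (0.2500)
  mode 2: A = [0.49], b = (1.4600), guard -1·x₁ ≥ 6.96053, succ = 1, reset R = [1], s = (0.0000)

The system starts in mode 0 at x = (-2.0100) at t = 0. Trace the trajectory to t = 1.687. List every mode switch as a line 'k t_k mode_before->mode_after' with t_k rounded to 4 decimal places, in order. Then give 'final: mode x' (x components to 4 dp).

1 1.2181 0->2
final: 2 -4.8224

Mode 0: guard c·x = 4.3700 hit at Δt = 1.2181 (t = 1.2181), x⁻ = (-4.3700) → reset → x⁺ = (-4.4441), jump to mode 2
Mode 2: flow for 0.4689 to horizon, guard not reached → x = (-4.8224)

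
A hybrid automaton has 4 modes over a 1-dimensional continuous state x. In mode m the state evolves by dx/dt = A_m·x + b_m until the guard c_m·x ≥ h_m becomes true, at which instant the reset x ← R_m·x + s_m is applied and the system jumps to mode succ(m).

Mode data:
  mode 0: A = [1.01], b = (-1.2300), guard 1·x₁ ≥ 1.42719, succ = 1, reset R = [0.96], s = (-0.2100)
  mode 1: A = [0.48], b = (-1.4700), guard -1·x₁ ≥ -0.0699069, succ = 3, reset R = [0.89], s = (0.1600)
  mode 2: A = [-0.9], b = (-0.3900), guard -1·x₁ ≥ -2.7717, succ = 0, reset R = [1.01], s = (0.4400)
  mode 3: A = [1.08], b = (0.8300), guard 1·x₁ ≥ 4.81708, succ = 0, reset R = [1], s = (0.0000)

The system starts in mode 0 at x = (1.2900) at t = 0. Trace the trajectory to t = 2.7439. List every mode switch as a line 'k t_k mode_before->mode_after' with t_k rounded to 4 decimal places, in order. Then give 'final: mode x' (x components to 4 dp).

Mode 0: guard c·x = 1.4272 hit at Δt = 1.0544 (t = 1.0544), x⁻ = (1.4272) → reset → x⁺ = (1.1601), jump to mode 1
Mode 1: guard c·x = -0.0699 hit at Δt = 0.9438 (t = 1.9982), x⁻ = (0.0699) → reset → x⁺ = (0.2222), jump to mode 3
Mode 3: flow for 0.7457 to horizon, guard not reached → x = (1.4482)

1 1.0544 0->1
2 1.9982 1->3
final: 3 1.4482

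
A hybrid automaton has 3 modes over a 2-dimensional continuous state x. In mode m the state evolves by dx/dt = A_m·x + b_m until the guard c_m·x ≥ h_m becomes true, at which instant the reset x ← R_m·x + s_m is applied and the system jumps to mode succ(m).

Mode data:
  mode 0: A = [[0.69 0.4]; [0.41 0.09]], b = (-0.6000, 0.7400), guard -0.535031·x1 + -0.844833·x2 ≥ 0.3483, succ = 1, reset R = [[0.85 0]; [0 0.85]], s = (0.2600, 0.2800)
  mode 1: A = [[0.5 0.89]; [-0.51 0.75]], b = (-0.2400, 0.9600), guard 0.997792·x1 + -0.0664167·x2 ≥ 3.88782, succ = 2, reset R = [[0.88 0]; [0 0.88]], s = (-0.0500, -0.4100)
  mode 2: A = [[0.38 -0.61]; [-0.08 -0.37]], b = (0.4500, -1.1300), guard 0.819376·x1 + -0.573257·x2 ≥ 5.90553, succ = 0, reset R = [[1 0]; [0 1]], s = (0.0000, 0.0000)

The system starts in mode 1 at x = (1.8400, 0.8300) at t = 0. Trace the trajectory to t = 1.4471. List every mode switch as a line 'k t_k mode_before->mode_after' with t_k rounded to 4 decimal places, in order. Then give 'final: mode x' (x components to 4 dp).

Mode 1: guard c·x = 3.8878 hit at Δt = 1.0126 (t = 1.0126), x⁻ = (3.9746, 1.1749) → reset → x⁺ = (3.4477, 0.6239), jump to mode 2
Mode 2: flow for 0.4345 to horizon, guard not reached → x = (4.1950, -0.0445)

1 1.0126 1->2
final: 2 4.1950 -0.0445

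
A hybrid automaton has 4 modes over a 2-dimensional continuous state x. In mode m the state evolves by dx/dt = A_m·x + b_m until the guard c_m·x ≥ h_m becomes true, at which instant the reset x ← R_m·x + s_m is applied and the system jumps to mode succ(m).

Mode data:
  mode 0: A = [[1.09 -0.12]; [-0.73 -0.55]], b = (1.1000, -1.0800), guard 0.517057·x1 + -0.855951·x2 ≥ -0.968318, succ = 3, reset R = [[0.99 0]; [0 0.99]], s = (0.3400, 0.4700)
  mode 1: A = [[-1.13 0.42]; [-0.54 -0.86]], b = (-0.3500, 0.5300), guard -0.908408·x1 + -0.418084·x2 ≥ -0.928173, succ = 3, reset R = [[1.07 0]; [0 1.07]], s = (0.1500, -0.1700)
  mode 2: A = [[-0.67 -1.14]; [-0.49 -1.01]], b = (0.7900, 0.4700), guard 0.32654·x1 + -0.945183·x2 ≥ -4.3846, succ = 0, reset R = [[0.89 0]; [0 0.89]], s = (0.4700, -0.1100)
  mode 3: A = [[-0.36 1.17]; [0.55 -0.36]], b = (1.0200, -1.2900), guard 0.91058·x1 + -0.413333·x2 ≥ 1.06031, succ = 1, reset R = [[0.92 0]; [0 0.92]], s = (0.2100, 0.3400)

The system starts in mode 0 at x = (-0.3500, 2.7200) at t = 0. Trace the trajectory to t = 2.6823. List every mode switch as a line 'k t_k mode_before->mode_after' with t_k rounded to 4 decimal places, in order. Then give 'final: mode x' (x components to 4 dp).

Mode 0: guard c·x = -0.9683 hit at Δt = 0.7231 (t = 0.7231), x⁻ = (0.1703, 1.2342) → reset → x⁺ = (0.5086, 1.6918), jump to mode 3
Mode 3: guard c·x = 1.0603 hit at Δt = 0.5236 (t = 1.2467), x⁻ = (1.6580, 1.0873) → reset → x⁺ = (1.7354, 1.3404), jump to mode 1
Mode 1: guard c·x = -0.9282 hit at Δt = 0.7806 (t = 2.0273), x⁻ = (0.7261, 0.6424) → reset → x⁺ = (0.9269, 0.5173), jump to mode 3
Mode 3: guard c·x = 1.0603 hit at Δt = 0.3312 (t = 2.3585), x⁻ = (1.2772, 0.2484) → reset → x⁺ = (1.3850, 0.5685), jump to mode 1
Mode 1: flow for 0.3238 to horizon, guard not reached → x = (0.9195, 0.4078)

1 0.7231 0->3
2 1.2467 3->1
3 2.0273 1->3
4 2.3585 3->1
final: 1 0.9195 0.4078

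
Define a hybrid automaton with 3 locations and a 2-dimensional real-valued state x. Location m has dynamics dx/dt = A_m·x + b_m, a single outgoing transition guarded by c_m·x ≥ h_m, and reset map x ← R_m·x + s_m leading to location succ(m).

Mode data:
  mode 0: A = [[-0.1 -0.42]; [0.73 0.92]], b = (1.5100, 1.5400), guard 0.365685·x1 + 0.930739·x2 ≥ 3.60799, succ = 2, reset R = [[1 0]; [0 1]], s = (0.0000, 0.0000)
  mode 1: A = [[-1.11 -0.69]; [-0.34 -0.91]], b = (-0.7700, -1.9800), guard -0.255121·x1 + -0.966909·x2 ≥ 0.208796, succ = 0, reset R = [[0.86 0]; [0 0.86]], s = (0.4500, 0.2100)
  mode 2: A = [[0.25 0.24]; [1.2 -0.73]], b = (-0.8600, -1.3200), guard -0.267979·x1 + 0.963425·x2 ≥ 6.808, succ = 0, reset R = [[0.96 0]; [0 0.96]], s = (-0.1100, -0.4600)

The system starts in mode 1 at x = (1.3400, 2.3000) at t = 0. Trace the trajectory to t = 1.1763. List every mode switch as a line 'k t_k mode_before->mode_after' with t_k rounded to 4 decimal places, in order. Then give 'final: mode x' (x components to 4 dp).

1 0.8543 1->0
final: 0 0.7211 0.8011

Mode 1: guard c·x = 0.2088 hit at Δt = 0.8543 (t = 0.8543), x⁻ = (-0.1668, -0.1719) → reset → x⁺ = (0.3065, 0.0621), jump to mode 0
Mode 0: flow for 0.3220 to horizon, guard not reached → x = (0.7211, 0.8011)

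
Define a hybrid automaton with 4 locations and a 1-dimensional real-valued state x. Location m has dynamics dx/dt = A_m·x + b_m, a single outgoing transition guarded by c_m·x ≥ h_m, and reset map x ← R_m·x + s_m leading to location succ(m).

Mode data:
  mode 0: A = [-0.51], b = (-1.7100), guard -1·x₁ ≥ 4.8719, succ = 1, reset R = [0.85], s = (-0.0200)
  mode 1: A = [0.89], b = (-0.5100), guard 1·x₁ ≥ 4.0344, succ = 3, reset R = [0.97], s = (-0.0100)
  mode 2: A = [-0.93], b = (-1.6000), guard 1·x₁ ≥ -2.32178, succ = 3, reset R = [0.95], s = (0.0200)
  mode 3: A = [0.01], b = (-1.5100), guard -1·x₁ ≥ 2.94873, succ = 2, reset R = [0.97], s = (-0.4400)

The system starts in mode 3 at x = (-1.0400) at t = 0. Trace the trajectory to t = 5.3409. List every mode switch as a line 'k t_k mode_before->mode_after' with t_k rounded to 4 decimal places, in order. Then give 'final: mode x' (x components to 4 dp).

1 1.2476 3->2
2 2.2862 2->3
3 2.7831 3->2
4 3.8217 2->3
5 4.3186 3->2
final: 2 -2.3309

Mode 3: guard c·x = 2.9487 hit at Δt = 1.2476 (t = 1.2476), x⁻ = (-2.9487) → reset → x⁺ = (-3.3003), jump to mode 2
Mode 2: guard c·x = -2.3218 hit at Δt = 1.0386 (t = 2.2862), x⁻ = (-2.3218) → reset → x⁺ = (-2.1857), jump to mode 3
Mode 3: guard c·x = 2.9487 hit at Δt = 0.4969 (t = 2.7831), x⁻ = (-2.9487) → reset → x⁺ = (-3.3003), jump to mode 2
Mode 2: guard c·x = -2.3218 hit at Δt = 1.0386 (t = 3.8217), x⁻ = (-2.3218) → reset → x⁺ = (-2.1857), jump to mode 3
Mode 3: guard c·x = 2.9487 hit at Δt = 0.4969 (t = 4.3186), x⁻ = (-2.9487) → reset → x⁺ = (-3.3003), jump to mode 2
Mode 2: flow for 1.0223 to horizon, guard not reached → x = (-2.3309)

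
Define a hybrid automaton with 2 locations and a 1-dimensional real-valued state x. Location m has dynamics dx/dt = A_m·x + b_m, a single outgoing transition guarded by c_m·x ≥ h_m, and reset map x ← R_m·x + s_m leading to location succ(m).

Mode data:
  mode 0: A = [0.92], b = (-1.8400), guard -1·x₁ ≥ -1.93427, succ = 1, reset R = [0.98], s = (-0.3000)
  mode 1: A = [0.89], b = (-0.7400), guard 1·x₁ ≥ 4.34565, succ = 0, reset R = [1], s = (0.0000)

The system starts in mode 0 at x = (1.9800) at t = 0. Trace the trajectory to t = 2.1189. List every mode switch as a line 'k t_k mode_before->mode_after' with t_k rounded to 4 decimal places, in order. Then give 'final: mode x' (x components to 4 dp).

Mode 0: guard c·x = -1.9343 hit at Δt = 1.2933 (t = 1.2933), x⁻ = (1.9343) → reset → x⁺ = (1.5956), jump to mode 1
Mode 1: flow for 0.8256 to horizon, guard not reached → x = (2.4247)

1 1.2933 0->1
final: 1 2.4247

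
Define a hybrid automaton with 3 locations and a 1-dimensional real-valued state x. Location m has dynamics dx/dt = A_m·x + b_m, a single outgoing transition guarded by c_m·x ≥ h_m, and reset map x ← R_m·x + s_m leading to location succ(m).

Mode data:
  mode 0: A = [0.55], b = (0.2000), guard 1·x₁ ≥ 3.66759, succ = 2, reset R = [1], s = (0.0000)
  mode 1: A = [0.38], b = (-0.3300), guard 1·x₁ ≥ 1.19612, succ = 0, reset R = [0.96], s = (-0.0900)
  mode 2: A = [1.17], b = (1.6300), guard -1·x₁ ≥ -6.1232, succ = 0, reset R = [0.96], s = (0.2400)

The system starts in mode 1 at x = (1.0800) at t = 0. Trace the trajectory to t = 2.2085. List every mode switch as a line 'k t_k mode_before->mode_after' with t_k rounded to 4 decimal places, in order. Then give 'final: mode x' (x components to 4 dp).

Mode 1: guard c·x = 1.1961 hit at Δt = 1.1513 (t = 1.1513), x⁻ = (1.1961) → reset → x⁺ = (1.0583), jump to mode 0
Mode 0: flow for 1.0572 to horizon, guard not reached → x = (2.1797)

1 1.1513 1->0
final: 0 2.1797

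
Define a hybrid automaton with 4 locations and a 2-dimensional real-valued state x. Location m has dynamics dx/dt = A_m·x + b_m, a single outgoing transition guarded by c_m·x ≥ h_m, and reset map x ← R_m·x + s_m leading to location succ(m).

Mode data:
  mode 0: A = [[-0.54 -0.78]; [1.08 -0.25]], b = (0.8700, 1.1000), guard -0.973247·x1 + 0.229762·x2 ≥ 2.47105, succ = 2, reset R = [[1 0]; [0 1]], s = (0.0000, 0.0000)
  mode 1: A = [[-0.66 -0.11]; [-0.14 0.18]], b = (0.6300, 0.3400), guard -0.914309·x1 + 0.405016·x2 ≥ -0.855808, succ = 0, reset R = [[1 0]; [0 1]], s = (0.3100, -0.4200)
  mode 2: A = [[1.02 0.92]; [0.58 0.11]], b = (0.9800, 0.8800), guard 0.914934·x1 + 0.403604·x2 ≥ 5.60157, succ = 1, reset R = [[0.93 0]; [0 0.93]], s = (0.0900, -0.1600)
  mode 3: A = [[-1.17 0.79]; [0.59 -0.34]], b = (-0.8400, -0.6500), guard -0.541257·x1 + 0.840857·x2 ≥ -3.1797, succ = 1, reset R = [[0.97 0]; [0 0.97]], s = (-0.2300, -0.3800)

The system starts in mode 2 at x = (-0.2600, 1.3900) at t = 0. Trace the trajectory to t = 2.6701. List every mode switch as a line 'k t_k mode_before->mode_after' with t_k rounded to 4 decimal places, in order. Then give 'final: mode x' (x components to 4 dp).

1 1.0474 2->1
2 1.9914 1->0
final: 0 0.6754 4.4887

Mode 2: guard c·x = 5.6016 hit at Δt = 1.0474 (t = 1.0474), x⁻ = (4.5688, 3.5217) → reset → x⁺ = (4.3390, 3.1152), jump to mode 1
Mode 1: guard c·x = -0.8558 hit at Δt = 0.9440 (t = 1.9914), x⁻ = (2.5121, 3.5579) → reset → x⁺ = (2.8221, 3.1379), jump to mode 0
Mode 0: flow for 0.6787 to horizon, guard not reached → x = (0.6754, 4.4887)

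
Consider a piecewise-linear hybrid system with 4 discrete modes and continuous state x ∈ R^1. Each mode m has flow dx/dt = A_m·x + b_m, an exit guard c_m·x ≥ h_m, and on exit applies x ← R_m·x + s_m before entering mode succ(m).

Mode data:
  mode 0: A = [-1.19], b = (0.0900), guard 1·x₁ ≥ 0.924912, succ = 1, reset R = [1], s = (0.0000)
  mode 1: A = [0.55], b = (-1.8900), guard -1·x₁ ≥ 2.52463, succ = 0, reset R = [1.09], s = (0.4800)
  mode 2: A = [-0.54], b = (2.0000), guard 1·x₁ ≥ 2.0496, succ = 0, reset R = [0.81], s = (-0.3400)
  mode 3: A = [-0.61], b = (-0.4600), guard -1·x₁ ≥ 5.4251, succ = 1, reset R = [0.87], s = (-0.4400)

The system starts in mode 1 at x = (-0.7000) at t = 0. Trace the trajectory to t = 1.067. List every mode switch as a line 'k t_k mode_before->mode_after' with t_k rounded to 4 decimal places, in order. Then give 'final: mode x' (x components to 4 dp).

1 0.6644 1->0
final: 0 -1.3783

Mode 1: guard c·x = 2.5246 hit at Δt = 0.6644 (t = 0.6644), x⁻ = (-2.5246) → reset → x⁺ = (-2.2718), jump to mode 0
Mode 0: flow for 0.4026 to horizon, guard not reached → x = (-1.3783)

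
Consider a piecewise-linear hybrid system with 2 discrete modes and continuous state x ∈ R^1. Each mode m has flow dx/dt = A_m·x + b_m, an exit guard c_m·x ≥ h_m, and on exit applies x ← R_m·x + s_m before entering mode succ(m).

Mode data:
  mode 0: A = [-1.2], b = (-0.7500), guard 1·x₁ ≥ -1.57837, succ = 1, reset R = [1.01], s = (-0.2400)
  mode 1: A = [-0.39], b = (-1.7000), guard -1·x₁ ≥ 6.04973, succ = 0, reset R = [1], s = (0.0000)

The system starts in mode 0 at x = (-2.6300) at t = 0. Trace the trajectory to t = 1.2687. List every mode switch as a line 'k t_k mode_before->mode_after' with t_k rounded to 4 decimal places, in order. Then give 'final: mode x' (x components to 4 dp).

1 0.6195 0->1
final: 1 -2.3989

Mode 0: guard c·x = -1.5784 hit at Δt = 0.6195 (t = 0.6195), x⁻ = (-1.5784) → reset → x⁺ = (-1.8342), jump to mode 1
Mode 1: flow for 0.6492 to horizon, guard not reached → x = (-2.3989)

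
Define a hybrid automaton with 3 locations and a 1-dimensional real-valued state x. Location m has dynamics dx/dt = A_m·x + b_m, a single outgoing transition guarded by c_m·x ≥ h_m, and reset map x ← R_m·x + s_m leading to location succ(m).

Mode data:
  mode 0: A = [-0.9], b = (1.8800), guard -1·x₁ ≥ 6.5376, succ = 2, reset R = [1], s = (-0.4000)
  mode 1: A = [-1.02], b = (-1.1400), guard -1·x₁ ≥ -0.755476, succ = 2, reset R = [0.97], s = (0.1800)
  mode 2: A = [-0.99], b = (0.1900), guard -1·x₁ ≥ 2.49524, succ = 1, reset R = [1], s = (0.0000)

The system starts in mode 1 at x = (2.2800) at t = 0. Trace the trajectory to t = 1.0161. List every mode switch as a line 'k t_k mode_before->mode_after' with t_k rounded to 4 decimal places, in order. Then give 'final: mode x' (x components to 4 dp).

Mode 1: guard c·x = -0.7555 hit at Δt = 0.5838 (t = 0.5838), x⁻ = (0.7555) → reset → x⁺ = (0.9128), jump to mode 2
Mode 2: flow for 0.4323 to horizon, guard not reached → x = (0.6618)

1 0.5838 1->2
final: 2 0.6618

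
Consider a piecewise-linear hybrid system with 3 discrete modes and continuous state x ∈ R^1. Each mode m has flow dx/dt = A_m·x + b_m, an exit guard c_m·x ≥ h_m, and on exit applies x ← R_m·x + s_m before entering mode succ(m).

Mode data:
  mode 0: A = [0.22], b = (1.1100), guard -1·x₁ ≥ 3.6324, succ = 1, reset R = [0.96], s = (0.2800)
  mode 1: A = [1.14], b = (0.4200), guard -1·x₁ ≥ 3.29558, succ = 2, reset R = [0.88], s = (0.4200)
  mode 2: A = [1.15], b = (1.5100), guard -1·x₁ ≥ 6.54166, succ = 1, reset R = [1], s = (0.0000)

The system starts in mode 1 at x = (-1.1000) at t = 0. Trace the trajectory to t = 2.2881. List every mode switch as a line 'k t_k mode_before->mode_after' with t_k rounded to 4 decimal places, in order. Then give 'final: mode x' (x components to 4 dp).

Mode 1: guard c·x = 3.2956 hit at Δt = 1.2163 (t = 1.2163), x⁻ = (-3.2956) → reset → x⁺ = (-2.4801), jump to mode 2
Mode 2: flow for 1.0718 to horizon, guard not reached → x = (-5.3161)

1 1.2163 1->2
final: 2 -5.3161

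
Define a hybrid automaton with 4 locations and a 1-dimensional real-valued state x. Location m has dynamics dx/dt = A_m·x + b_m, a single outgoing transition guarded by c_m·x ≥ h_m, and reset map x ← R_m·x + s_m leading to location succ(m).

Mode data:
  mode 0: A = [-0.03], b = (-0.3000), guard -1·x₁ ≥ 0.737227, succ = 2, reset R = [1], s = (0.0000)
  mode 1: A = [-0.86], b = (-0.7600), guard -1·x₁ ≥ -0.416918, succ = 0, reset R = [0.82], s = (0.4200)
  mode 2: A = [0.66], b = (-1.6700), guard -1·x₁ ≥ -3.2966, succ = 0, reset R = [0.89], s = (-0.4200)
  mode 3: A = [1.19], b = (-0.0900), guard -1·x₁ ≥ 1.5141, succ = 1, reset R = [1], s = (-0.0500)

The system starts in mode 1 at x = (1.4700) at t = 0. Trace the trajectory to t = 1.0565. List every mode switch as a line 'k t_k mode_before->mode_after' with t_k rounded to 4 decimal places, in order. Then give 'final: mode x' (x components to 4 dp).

Mode 1: guard c·x = -0.4169 hit at Δt = 0.6897 (t = 0.6897), x⁻ = (0.4169) → reset → x⁺ = (0.7619), jump to mode 0
Mode 0: flow for 0.3668 to horizon, guard not reached → x = (0.6441)

1 0.6897 1->0
final: 0 0.6441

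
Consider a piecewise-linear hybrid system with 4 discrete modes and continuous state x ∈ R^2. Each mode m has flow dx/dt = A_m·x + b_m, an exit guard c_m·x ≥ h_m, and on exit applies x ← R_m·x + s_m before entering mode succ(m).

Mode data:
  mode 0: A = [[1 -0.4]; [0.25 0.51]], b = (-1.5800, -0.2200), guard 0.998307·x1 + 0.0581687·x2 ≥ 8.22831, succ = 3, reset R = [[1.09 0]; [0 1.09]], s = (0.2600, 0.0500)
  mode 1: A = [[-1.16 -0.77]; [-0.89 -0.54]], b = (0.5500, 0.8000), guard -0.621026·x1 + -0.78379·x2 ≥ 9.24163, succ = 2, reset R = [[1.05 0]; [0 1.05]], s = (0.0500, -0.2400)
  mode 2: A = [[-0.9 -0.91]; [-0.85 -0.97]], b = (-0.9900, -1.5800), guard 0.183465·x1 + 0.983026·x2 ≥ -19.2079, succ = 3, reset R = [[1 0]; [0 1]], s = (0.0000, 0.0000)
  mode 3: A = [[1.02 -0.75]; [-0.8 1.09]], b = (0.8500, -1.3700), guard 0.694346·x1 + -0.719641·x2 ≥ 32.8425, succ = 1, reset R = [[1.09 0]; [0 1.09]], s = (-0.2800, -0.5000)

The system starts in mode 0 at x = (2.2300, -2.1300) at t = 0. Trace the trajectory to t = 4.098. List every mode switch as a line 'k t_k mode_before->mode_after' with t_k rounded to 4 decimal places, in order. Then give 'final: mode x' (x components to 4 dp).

Mode 0: guard c·x = 8.2283 hit at Δt = 1.5559 (t = 1.5559), x⁻ = (8.4043, -2.7816) → reset → x⁺ = (9.4207, -2.9820), jump to mode 3
Mode 3: guard c·x = 32.8425 hit at Δt = 0.6870 (t = 2.2429), x⁻ = (26.4094, -20.1562) → reset → x⁺ = (28.5062, -22.4703), jump to mode 1
Mode 1: guard c·x = 9.2416 hit at Δt = 1.0176 (t = 3.2605), x⁻ = (21.5003, -28.8264) → reset → x⁺ = (22.6253, -30.5077), jump to mode 2
Mode 2: flow for 0.8375 to horizon, guard not reached → x = (24.9156, -26.2928)

1 1.5559 0->3
2 2.2429 3->1
3 3.2605 1->2
final: 2 24.9156 -26.2928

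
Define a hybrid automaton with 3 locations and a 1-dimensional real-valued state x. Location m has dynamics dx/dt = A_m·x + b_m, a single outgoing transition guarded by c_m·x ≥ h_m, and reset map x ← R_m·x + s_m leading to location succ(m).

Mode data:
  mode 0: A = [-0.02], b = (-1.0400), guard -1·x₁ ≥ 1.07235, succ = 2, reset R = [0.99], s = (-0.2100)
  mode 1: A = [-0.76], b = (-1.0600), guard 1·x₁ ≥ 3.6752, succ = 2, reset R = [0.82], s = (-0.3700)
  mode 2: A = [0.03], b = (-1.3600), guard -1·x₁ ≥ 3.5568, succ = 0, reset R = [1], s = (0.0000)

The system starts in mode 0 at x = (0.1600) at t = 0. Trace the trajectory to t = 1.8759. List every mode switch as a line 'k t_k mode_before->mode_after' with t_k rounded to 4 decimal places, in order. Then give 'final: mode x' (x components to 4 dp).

1 1.1955 0->2
final: 2 -2.2327

Mode 0: guard c·x = 1.0723 hit at Δt = 1.1955 (t = 1.1955), x⁻ = (-1.0723) → reset → x⁺ = (-1.2716), jump to mode 2
Mode 2: flow for 0.6804 to horizon, guard not reached → x = (-2.2327)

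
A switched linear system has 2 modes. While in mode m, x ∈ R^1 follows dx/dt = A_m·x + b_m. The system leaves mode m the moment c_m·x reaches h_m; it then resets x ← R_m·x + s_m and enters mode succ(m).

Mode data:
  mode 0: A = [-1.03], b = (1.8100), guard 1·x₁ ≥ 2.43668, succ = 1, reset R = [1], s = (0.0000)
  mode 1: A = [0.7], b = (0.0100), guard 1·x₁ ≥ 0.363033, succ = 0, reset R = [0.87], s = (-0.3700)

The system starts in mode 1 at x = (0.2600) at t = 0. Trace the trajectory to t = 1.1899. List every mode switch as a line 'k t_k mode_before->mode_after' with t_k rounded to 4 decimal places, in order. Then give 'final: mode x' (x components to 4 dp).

1 0.4556 1->0
final: 0 0.9070

Mode 1: guard c·x = 0.3630 hit at Δt = 0.4556 (t = 0.4556), x⁻ = (0.3630) → reset → x⁺ = (-0.0542), jump to mode 0
Mode 0: flow for 0.7343 to horizon, guard not reached → x = (0.9070)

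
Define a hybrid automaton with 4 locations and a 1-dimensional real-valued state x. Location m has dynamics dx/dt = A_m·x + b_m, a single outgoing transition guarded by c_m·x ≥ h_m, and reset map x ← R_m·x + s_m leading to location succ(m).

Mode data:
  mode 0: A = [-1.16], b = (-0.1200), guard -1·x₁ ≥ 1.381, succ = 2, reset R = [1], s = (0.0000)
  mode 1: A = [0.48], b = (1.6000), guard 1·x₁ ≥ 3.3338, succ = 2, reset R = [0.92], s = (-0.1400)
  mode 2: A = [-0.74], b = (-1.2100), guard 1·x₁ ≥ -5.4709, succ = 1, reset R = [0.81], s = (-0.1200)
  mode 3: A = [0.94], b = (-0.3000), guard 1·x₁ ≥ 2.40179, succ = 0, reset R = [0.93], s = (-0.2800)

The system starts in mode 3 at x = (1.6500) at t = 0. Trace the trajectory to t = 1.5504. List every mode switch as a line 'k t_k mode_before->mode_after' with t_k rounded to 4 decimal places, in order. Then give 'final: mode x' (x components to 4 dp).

Mode 3: guard c·x = 2.4018 hit at Δt = 0.4764 (t = 0.4764), x⁻ = (2.4018) → reset → x⁺ = (1.9537), jump to mode 0
Mode 0: flow for 1.0740 to horizon, guard not reached → x = (0.4884)

1 0.4764 3->0
final: 0 0.4884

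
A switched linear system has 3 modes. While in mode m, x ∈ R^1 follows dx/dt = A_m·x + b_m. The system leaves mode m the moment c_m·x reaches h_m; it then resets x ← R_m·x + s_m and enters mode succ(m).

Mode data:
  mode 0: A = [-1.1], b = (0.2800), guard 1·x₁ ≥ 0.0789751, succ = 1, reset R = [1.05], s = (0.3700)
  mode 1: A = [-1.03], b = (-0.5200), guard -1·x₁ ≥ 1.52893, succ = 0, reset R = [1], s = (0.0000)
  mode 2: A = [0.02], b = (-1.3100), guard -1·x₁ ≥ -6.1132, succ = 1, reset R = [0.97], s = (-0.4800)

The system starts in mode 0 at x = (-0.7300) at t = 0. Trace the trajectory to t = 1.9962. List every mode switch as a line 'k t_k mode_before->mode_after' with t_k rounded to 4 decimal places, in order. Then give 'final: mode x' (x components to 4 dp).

Mode 0: guard c·x = 0.0790 hit at Δt = 1.5674 (t = 1.5674), x⁻ = (0.0790) → reset → x⁺ = (0.4529), jump to mode 1
Mode 1: flow for 0.4288 to horizon, guard not reached → x = (0.1110)

1 1.5674 0->1
final: 1 0.1110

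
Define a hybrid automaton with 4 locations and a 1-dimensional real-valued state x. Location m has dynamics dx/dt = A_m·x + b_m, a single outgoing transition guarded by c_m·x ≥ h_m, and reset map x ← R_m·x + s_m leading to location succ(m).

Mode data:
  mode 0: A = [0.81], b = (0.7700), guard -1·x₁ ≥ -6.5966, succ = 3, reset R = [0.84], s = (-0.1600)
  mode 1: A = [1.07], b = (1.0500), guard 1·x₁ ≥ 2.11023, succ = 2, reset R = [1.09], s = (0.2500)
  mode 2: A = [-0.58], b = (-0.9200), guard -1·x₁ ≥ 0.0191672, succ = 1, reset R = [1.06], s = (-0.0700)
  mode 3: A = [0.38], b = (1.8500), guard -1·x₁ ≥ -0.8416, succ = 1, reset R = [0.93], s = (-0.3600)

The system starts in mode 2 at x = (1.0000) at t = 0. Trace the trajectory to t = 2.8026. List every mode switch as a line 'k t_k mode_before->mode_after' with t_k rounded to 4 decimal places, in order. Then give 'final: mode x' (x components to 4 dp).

1 0.8638 2->1
2 2.0265 1->2
final: 2 1.0509

Mode 2: guard c·x = 0.0192 hit at Δt = 0.8638 (t = 0.8638), x⁻ = (-0.0192) → reset → x⁺ = (-0.0903), jump to mode 1
Mode 1: guard c·x = 2.1102 hit at Δt = 1.1627 (t = 2.0265), x⁻ = (2.1102) → reset → x⁺ = (2.5502), jump to mode 2
Mode 2: flow for 0.7761 to horizon, guard not reached → x = (1.0509)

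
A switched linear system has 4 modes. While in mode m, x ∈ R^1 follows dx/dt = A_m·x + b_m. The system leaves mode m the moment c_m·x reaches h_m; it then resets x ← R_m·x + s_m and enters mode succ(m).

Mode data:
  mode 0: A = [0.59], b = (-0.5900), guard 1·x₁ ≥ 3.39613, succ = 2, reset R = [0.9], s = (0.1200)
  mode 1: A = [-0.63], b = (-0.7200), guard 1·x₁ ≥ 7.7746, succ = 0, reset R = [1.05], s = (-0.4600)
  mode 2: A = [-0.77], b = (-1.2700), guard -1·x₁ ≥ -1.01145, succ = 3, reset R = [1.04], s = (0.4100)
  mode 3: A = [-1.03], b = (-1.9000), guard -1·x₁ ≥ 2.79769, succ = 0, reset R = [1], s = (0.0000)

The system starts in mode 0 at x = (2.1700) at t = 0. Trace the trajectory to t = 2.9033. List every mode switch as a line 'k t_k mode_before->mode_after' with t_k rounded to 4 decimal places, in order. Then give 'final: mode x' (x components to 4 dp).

1 1.2150 0->2
2 1.9882 2->3
final: 3 -0.5563

Mode 0: guard c·x = 3.3961 hit at Δt = 1.2150 (t = 1.2150), x⁻ = (3.3961) → reset → x⁺ = (3.1765), jump to mode 2
Mode 2: guard c·x = -1.0114 hit at Δt = 0.7732 (t = 1.9882), x⁻ = (1.0114) → reset → x⁺ = (1.4619), jump to mode 3
Mode 3: flow for 0.9151 to horizon, guard not reached → x = (-0.5563)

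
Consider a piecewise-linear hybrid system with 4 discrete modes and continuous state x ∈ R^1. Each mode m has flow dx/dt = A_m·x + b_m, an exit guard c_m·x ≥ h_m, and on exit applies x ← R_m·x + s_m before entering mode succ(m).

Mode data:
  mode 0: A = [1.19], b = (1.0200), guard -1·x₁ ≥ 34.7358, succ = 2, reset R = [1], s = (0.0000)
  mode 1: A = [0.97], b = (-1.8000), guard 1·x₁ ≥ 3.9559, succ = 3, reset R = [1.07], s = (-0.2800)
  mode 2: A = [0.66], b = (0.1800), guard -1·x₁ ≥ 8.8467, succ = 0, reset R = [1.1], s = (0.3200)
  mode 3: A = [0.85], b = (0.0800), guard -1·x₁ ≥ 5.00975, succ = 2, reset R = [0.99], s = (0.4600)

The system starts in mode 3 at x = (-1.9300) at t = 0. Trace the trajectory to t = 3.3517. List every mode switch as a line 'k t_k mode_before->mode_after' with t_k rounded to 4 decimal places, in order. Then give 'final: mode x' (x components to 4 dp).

1 1.1587 3->2
2 2.2303 2->0
final: 0 -33.3458

Mode 3: guard c·x = 5.0098 hit at Δt = 1.1587 (t = 1.1587), x⁻ = (-5.0097) → reset → x⁺ = (-4.4997), jump to mode 2
Mode 2: guard c·x = 8.8467 hit at Δt = 1.0716 (t = 2.2303), x⁻ = (-8.8467) → reset → x⁺ = (-9.4114), jump to mode 0
Mode 0: flow for 1.1214 to horizon, guard not reached → x = (-33.3458)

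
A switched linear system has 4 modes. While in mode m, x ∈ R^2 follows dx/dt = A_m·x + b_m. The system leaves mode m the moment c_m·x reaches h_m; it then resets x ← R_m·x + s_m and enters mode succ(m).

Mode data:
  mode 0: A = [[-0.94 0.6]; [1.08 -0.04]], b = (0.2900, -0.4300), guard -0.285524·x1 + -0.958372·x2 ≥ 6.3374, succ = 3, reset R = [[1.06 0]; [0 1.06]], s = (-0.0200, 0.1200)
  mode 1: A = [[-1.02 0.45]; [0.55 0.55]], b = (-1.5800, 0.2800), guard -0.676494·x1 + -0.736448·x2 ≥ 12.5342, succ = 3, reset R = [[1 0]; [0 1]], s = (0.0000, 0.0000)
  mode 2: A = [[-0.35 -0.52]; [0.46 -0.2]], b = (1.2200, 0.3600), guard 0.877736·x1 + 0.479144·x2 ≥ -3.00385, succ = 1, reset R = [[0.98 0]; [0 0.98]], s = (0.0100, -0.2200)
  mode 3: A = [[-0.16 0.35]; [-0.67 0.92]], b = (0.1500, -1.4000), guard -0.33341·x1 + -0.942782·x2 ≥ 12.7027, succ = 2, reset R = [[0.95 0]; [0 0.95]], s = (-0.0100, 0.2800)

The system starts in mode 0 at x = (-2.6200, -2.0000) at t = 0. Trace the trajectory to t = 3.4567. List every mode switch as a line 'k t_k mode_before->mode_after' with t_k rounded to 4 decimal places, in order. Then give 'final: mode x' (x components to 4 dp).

1 1.4039 0->3
2 2.2206 3->2
3 3.0849 2->1
final: 1 -0.7961 -11.2803

Mode 0: guard c·x = 6.3374 hit at Δt = 1.4039 (t = 1.4039), x⁻ = (-2.5126, -5.8641) → reset → x⁺ = (-2.6833, -6.0960), jump to mode 3
Mode 3: guard c·x = 12.7027 hit at Δt = 0.8167 (t = 2.2206), x⁻ = (-4.5881, -11.8511) → reset → x⁺ = (-4.3687, -10.9785), jump to mode 2
Mode 2: guard c·x = -3.0038 hit at Δt = 0.8643 (t = 3.0849), x⁻ = (1.6720, -9.3321) → reset → x⁺ = (1.6486, -9.3655), jump to mode 1
Mode 1: flow for 0.3718 to horizon, guard not reached → x = (-0.7961, -11.2803)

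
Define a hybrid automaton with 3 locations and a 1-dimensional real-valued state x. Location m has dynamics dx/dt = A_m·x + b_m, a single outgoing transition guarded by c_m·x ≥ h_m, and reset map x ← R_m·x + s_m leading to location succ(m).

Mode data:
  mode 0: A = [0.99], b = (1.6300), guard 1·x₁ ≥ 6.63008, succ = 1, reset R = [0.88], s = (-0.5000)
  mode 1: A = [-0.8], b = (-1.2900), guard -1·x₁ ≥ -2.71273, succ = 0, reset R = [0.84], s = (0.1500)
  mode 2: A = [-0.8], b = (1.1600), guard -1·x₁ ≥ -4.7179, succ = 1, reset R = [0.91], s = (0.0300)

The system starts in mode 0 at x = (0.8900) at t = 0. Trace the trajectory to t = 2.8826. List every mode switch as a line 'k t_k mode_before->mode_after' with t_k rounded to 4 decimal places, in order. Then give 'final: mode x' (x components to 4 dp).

Mode 0: guard c·x = 6.6301 hit at Δt = 1.1946 (t = 1.1946), x⁻ = (6.6301) → reset → x⁺ = (5.3345), jump to mode 1
Mode 1: guard c·x = -2.7127 hit at Δt = 0.5923 (t = 1.7869), x⁻ = (2.7127) → reset → x⁺ = (2.4287), jump to mode 0
Mode 0: guard c·x = 6.6301 hit at Δt = 0.7157 (t = 2.5026), x⁻ = (6.6301) → reset → x⁺ = (5.3345), jump to mode 1
Mode 1: flow for 0.3800 to horizon, guard not reached → x = (3.5133)

1 1.1946 0->1
2 1.7869 1->0
3 2.5026 0->1
final: 1 3.5133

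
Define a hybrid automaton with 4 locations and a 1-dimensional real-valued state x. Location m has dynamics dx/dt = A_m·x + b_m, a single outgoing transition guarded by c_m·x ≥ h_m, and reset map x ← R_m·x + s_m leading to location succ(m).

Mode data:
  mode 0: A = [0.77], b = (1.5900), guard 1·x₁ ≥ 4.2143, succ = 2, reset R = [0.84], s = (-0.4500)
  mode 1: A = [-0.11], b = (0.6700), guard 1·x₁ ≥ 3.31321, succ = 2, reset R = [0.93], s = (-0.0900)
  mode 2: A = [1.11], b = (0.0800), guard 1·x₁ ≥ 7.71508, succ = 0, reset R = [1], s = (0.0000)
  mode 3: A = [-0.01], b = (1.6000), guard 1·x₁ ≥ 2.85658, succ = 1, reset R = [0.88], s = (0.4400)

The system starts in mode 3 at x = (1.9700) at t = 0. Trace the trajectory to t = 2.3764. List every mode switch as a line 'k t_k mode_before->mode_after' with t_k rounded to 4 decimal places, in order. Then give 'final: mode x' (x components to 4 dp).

Mode 3: guard c·x = 2.8566 hit at Δt = 0.5626 (t = 0.5626), x⁻ = (2.8566) → reset → x⁺ = (2.9538), jump to mode 1
Mode 1: guard c·x = 3.3132 hit at Δt = 1.1062 (t = 1.6688), x⁻ = (3.3132) → reset → x⁺ = (2.9913), jump to mode 2
Mode 2: flow for 0.7076 to horizon, guard not reached → x = (6.6470)

1 0.5626 3->1
2 1.6688 1->2
final: 2 6.6470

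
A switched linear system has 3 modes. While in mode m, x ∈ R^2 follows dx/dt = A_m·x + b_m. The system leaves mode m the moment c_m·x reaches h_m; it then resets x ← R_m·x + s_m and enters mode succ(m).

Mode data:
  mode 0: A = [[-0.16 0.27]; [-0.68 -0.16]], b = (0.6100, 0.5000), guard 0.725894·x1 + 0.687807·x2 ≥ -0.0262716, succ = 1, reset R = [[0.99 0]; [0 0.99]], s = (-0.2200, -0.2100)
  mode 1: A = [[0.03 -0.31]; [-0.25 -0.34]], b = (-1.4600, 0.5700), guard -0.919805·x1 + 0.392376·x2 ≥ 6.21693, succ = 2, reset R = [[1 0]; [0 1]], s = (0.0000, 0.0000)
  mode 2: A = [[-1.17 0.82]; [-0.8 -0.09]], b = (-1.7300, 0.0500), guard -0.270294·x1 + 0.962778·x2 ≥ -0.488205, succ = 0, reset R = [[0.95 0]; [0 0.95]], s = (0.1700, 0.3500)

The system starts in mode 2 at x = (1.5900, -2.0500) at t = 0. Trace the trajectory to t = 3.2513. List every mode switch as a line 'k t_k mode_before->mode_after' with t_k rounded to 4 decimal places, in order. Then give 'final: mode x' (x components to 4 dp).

1 1.3881 2->0
2 2.4282 0->1
final: 1 -2.3421 1.0646

Mode 2: guard c·x = -0.4882 hit at Δt = 1.3881 (t = 1.3881), x⁻ = (-1.8088, -1.0149) → reset → x⁺ = (-1.5483, -0.6141), jump to mode 0
Mode 0: guard c·x = -0.0263 hit at Δt = 1.0401 (t = 2.4282), x⁻ = (-0.6937, 0.6939) → reset → x⁺ = (-0.9068, 0.4770), jump to mode 1
Mode 1: flow for 0.8231 to horizon, guard not reached → x = (-2.3421, 1.0646)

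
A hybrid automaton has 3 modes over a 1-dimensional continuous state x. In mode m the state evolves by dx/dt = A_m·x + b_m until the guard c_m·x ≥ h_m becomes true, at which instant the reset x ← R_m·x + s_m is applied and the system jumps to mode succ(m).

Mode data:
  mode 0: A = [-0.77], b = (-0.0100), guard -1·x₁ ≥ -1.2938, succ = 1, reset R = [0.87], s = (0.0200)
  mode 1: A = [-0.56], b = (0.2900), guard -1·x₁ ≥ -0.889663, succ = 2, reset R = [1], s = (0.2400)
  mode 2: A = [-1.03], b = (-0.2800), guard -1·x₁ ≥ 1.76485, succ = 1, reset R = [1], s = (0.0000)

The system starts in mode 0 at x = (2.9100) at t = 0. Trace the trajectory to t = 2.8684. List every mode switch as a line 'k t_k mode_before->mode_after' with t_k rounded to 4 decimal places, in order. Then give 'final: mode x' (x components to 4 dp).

1 1.0455 0->1
2 1.9808 1->2
final: 2 0.2899

Mode 0: guard c·x = -1.2938 hit at Δt = 1.0455 (t = 1.0455), x⁻ = (1.2938) → reset → x⁺ = (1.1456), jump to mode 1
Mode 1: guard c·x = -0.8897 hit at Δt = 0.9353 (t = 1.9808), x⁻ = (0.8897) → reset → x⁺ = (1.1297), jump to mode 2
Mode 2: flow for 0.8876 to horizon, guard not reached → x = (0.2899)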